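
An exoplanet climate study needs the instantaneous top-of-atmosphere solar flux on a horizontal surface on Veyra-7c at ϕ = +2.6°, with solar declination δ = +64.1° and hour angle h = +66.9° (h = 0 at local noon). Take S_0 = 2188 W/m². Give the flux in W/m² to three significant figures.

cos θ_z = sin ϕ sin δ + cos ϕ cos δ cos h = 0.040807 + 0.171197 = 0.212004.
Flux = S_0 · cos θ_z = 2188 × 0.212004 = 463.9 W/m².

464 W/m²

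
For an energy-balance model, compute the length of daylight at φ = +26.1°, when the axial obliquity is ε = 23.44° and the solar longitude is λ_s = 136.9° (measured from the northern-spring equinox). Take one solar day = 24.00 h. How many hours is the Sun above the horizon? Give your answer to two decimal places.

13.06 h

Solar declination: sin δ = sin ε · sin λ_s = sin 23.44° × sin 136.9° = 0.27180, so δ = +15.771°.
cos H₀ = −tan φ · tan δ = −tan(+26.1°) × tan(+15.771°) = -0.1384, so H₀ = 1.7096 rad = 97.95°.
Daylight = 2H₀/(2π) × 24.00 h = (1.7096/π) × 24.00 = 13.06 h.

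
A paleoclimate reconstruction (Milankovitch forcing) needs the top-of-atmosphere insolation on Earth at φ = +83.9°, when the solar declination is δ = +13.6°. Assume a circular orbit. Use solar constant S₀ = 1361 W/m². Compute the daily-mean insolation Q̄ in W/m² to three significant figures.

Q̄ ≈ 318 W/m²

cos H₀ = −tan(+83.9°) tan(+13.600°) = -2.2638 ≤ −1 ⇒ polar day, H₀ = π.
Bracket: H₀ sin φ sin δ + cos φ cos δ sin H₀ = 3.1416×0.99434×0.23514 + 0.10626×0.97196×0.00000 = 0.734535 + 0.000000 = 0.734535.
Q̄ = (S₀/π) × [bracket] = (1361/π) × 0.734535 = 318.2 W/m².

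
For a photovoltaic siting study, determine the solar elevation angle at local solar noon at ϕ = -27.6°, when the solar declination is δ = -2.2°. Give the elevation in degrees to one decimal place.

64.6°

At local noon the hour angle is zero, so the zenith angle equals |ϕ − δ| = |-27.6° − (-2.200°)| = 25.400°.
Elevation = 90° − 25.400° = 64.6°.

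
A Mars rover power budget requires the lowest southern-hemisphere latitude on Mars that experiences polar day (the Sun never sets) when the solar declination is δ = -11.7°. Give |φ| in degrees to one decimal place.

Polar day requires cos H₀ = −tan φ tan δ ≤ −1, i.e. tan φ tan δ ≥ 1.
The boundary is |tan φ| · |tan δ| = 1, so |φ| = 90° − |δ| = 90° − 11.7° = 78.3° in the southern hemisphere.

|φ| = 78.3°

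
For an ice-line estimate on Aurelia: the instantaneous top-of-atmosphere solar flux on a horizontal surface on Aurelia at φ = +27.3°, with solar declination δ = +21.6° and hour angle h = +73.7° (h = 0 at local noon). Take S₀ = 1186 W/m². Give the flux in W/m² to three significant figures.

475 W/m²

cos θ_z = sin φ sin δ + cos φ cos δ cos h = 0.168840 + 0.231891 = 0.400731.
Flux = S₀ · cos θ_z = 1186 × 0.400731 = 475.3 W/m².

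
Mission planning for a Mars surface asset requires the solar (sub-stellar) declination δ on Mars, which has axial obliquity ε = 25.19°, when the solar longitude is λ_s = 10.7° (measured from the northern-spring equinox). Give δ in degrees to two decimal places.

sin δ = sin ε · sin λ_s = sin 25.19° × sin 10.7° = 0.079024.
δ = arcsin(0.079024) = +4.53°.

δ = +4.53°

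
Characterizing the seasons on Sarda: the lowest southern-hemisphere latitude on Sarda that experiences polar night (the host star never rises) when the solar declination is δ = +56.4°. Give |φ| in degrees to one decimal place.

Polar night requires cos H₀ = −tan φ tan δ ≥ 1, i.e. tan φ tan δ ≤ −1.
The boundary is |tan φ| · |tan δ| = 1, so |φ| = 90° − |δ| = 90° − 56.4° = 33.6° in the southern hemisphere.

|φ| = 33.6°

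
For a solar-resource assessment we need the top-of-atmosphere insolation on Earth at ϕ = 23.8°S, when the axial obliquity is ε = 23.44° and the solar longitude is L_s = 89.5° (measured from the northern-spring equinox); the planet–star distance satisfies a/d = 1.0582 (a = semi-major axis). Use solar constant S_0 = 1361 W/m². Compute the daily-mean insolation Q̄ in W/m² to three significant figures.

Solar declination: sin δ = sin ε · sin L_s = sin 23.44° × sin 89.5° = 0.39777, so δ = +23.439°.
cos h₀ = −tan(-23.8°) tan(+23.439°) = 0.1912, h₀ = 1.3784 rad.
Bracket: h₀ sin ϕ sin δ + cos ϕ cos δ sin h₀ = 1.3784×-0.40355×0.39777 + 0.91496×0.91748×0.98155 = -0.221261 + 0.823970 = 0.602709.
Inverse-square distance factor (a/d)² = 1.0582² = 1.119787.
Q̄ = (S_0/π) × 1.119787 × [bracket] = (1361/π) × 1.119787 × 0.602709 = 292.4 W/m².

Q̄ ≈ 292 W/m²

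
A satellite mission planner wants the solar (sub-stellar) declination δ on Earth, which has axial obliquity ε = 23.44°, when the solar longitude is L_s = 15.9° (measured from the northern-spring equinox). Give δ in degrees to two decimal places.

sin δ = sin ε · sin L_s = sin 23.44° × sin 15.9° = 0.108978.
δ = arcsin(0.108978) = +6.26°.

δ = +6.26°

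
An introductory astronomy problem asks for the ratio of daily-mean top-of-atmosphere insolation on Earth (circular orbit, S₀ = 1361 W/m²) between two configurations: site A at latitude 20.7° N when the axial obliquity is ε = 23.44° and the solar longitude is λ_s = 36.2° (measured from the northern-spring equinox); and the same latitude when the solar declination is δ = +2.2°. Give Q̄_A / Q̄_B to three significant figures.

Q̄_A / Q̄_B ≈ 1.09

— Configuration A (φ=+20.7°):
Solar declination: sin δ = sin ε · sin λ_s = sin 23.44° × sin 36.2° = 0.23494, so δ = +13.588°.
cos H₀ = −tan(+20.7°) tan(+13.588°) = -0.0913, H₀ = 1.6623 rad.
Bracket: H₀ sin φ sin δ + cos φ cos δ sin H₀ = 1.6623×0.35347×0.23494 + 0.93544×0.97201×0.99582 = 0.138044 + 0.905456 = 1.043500.
Q̄ = (S₀/π) × [bracket] = (1361/π) × 1.043500 = 452.06 W/m².
— Configuration B (φ=+20.7°):
cos H₀ = −tan(+20.7°) tan(+2.200°) = -0.0145, H₀ = 1.5853 rad.
Bracket: H₀ sin φ sin δ + cos φ cos δ sin H₀ = 1.5853×0.35347×0.03839 + 0.93544×0.99926×0.99989 = 0.021512 + 0.934645 = 0.956157.
Q̄ = (S₀/π) × [bracket] = (1361/π) × 0.956157 = 414.23 W/m².
Ratio Q̄_A / Q̄_B = 452.06 / 414.23 = 1.091.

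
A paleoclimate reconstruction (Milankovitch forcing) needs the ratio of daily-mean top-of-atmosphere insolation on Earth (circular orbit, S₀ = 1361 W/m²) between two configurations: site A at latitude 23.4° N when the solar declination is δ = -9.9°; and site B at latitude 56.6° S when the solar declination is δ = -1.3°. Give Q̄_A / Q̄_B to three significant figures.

— Configuration A (φ=+23.4°):
cos H₀ = −tan(+23.4°) tan(-9.900°) = 0.0755, H₀ = 1.4952 rad.
Bracket: H₀ sin φ sin δ + cos φ cos δ sin H₀ = 1.4952×0.39715×-0.17193 + 0.91775×0.98511×0.99714 = -0.102095 + 0.901499 = 0.799404.
Q̄ = (S₀/π) × [bracket] = (1361/π) × 0.799404 = 346.32 W/m².
— Configuration B (φ=-56.6°):
cos H₀ = −tan(-56.6°) tan(-1.300°) = -0.0344, H₀ = 1.6052 rad.
Bracket: H₀ sin φ sin δ + cos φ cos δ sin H₀ = 1.6052×-0.83485×-0.02269 + 0.55048×0.99974×0.99941 = 0.030407 + 0.550012 = 0.580419.
Q̄ = (S₀/π) × [bracket] = (1361/π) × 0.580419 = 251.45 W/m².
Ratio Q̄_A / Q̄_B = 346.32 / 251.45 = 1.377.

Q̄_A / Q̄_B ≈ 1.38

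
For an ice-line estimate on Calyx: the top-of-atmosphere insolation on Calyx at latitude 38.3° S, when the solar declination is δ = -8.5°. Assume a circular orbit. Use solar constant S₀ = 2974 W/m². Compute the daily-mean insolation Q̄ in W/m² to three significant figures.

Q̄ ≈ 876 W/m²

cos H₀ = −tan(-38.3°) tan(-8.500°) = -0.1180, H₀ = 1.6891 rad.
Bracket: H₀ sin φ sin δ + cos φ cos δ sin H₀ = 1.6891×-0.61978×-0.14781 + 0.78478×0.98902×0.99301 = 0.154738 + 0.770738 = 0.925476.
Q̄ = (S₀/π) × [bracket] = (2974/π) × 0.925476 = 876.1 W/m².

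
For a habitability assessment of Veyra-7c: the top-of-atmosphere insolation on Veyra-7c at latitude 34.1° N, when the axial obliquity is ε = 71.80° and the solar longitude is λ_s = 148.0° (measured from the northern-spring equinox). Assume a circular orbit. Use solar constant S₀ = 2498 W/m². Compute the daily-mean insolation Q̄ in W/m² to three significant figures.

Solar declination: sin δ = sin ε · sin λ_s = sin 71.80° × sin 148.0° = 0.50341, so δ = +30.226°.
cos H₀ = −tan(+34.1°) tan(+30.226°) = -0.3945, H₀ = 1.9763 rad.
Bracket: H₀ sin φ sin δ + cos φ cos δ sin H₀ = 1.9763×0.56064×0.50341 + 0.82806×0.86405×0.91891 = 0.557775 + 0.657467 = 1.215242.
Q̄ = (S₀/π) × [bracket] = (2498/π) × 1.215242 = 966.3 W/m².

Q̄ ≈ 966 W/m²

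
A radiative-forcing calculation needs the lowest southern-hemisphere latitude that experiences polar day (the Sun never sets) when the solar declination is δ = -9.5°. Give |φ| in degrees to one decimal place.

|φ| = 80.5°

Polar day requires cos H₀ = −tan φ tan δ ≤ −1, i.e. tan φ tan δ ≥ 1.
The boundary is |tan φ| · |tan δ| = 1, so |φ| = 90° − |δ| = 90° − 9.5° = 80.5° in the southern hemisphere.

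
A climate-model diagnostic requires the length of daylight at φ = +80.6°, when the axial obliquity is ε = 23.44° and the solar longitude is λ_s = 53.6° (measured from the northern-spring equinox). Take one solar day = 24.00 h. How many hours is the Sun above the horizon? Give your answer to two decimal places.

Solar declination: sin δ = sin ε · sin λ_s = sin 23.44° × sin 53.6° = 0.32018, so δ = +18.674°.
Sunrise equation: cos H₀ = −tan φ · tan δ = -2.0415 ≤ −1, so the Sun never sets (polar day) and H₀ = π.
Daylight = 2H₀/(2π) × 24.00 h = (3.1416/π) × 24.00 = 24.00 h.

24.00 h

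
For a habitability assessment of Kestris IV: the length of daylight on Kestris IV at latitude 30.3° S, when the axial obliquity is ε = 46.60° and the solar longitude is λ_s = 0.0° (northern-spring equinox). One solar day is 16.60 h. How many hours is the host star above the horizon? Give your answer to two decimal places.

8.30 h

Solar declination: sin δ = sin ε · sin λ_s = sin 46.60° × sin 0.0° = 0.00000, so δ = +0.000°.
cos H₀ = −tan φ · tan δ = −tan(-30.3°) × tan(+0.000°) = 0.0000, so H₀ = 1.5708 rad = 90.00°.
Daylight = 2H₀/(2π) × 16.60 h = (1.5708/π) × 16.60 = 8.30 h.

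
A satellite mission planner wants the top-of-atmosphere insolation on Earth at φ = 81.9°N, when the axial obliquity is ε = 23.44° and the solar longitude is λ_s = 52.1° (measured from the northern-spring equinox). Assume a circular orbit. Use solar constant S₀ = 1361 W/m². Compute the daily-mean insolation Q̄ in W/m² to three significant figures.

Solar declination: sin δ = sin ε · sin λ_s = sin 23.44° × sin 52.1° = 0.31389, so δ = +18.294°.
cos H₀ = −tan(+81.9°) tan(+18.294°) = -2.3229 ≤ −1 ⇒ polar day, H₀ = π.
Bracket: H₀ sin φ sin δ + cos φ cos δ sin H₀ = 3.1416×0.99002×0.31389 + 0.14090×0.94946×0.00000 = 0.976275 + 0.000000 = 0.976275.
Q̄ = (S₀/π) × [bracket] = (1361/π) × 0.976275 = 422.9 W/m².

Q̄ ≈ 423 W/m²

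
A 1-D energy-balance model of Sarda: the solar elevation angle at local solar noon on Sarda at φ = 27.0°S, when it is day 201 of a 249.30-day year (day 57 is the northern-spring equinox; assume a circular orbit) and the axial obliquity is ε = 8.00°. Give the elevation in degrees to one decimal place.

66.7°

Solar longitude: λ_s = 360° × (201 − 57)/249.30 = 207.942°.
sin δ = sin 8.00° × sin 207.942° = -0.06521, so δ = -3.739°.
At local noon the hour angle is zero, so the zenith angle equals |φ − δ| = |-27.0° − (-3.739°)| = 23.261°.
Elevation = 90° − 23.261° = 66.7°.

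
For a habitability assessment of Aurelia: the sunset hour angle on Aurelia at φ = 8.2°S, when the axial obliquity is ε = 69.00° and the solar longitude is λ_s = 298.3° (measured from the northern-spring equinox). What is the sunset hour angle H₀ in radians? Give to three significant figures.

Solar declination: sin δ = sin ε · sin λ_s = sin 69.00° × sin 298.3° = -0.82200, so δ = -55.285°.
cos H₀ = −tan φ · tan δ = −tan(-8.2°) × tan(-55.285°) = -0.2080, so H₀ = 1.7803 rad = 102.00°.

H₀ = 1.78 rad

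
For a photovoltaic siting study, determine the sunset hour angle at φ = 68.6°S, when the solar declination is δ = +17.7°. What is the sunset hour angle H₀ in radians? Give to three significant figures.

cos H₀ = −tan φ · tan δ = −tan(-68.6°) × tan(+17.700°) = 0.8144, so H₀ = 0.6192 rad = 35.48°.

H₀ = 0.619 rad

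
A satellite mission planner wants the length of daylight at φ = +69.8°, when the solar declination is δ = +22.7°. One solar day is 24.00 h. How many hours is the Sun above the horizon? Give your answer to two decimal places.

24.00 h

Sunrise equation: cos H₀ = −tan φ · tan δ = -1.1369 ≤ −1, so the Sun never sets (polar day) and H₀ = π.
Daylight = 2H₀/(2π) × 24.00 h = (3.1416/π) × 24.00 = 24.00 h.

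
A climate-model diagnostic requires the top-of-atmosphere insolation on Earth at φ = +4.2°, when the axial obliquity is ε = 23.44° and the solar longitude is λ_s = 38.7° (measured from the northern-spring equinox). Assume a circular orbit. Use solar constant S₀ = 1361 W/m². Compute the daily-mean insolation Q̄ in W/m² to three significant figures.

Q̄ ≈ 431 W/m²

Solar declination: sin δ = sin ε · sin λ_s = sin 23.44° × sin 38.7° = 0.24871, so δ = +14.401°.
cos H₀ = −tan(+4.2°) tan(+14.401°) = -0.0189, H₀ = 1.5897 rad.
Bracket: H₀ sin φ sin δ + cos φ cos δ sin H₀ = 1.5897×0.07324×0.24871 + 0.99731×0.96858×0.99982 = 0.028957 + 0.965801 = 0.994758.
Q̄ = (S₀/π) × [bracket] = (1361/π) × 0.994758 = 430.9 W/m².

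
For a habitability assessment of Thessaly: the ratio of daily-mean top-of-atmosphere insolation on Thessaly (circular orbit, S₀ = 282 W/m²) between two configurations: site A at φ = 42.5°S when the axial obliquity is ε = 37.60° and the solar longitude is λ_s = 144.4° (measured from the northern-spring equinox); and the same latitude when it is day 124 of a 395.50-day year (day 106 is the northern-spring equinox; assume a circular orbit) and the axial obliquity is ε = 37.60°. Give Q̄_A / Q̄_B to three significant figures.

— Configuration A (φ=-42.5°):
Solar declination: sin δ = sin ε · sin λ_s = sin 37.60° × sin 144.4° = 0.35518, so δ = +20.804°.
cos H₀ = −tan(-42.5°) tan(+20.804°) = 0.3482, H₀ = 1.2152 rad.
Bracket: H₀ sin φ sin δ + cos φ cos δ sin H₀ = 1.2152×-0.67559×0.35518 + 0.73728×0.93480×0.93743 = -0.291595 + 0.646086 = 0.354491.
Q̄ = (S₀/π) × [bracket] = (282/π) × 0.354491 = 31.820 W/m².
— Configuration B (φ=-42.5°):
Solar longitude: λ_s = 360° × (124 − 106)/395.50 = 16.384°.
sin δ = sin 37.60° × sin 16.384° = 0.17211, so δ = +9.910°.
cos H₀ = −tan(-42.5°) tan(+9.910°) = 0.1601, H₀ = 1.4100 rad.
Bracket: H₀ sin φ sin δ + cos φ cos δ sin H₀ = 1.4100×-0.67559×0.17211 + 0.73728×0.98508×0.98710 = -0.163949 + 0.716911 = 0.552962.
Q̄ = (S₀/π) × [bracket] = (282/π) × 0.552962 = 49.636 W/m².
Ratio Q̄_A / Q̄_B = 31.820 / 49.636 = 0.6411.

Q̄_A / Q̄_B ≈ 0.641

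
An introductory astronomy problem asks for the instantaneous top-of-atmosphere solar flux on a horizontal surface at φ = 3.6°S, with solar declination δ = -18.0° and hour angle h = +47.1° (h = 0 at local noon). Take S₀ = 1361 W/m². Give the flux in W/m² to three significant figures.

cos θ_z = sin φ sin δ + cos φ cos δ cos h = 0.019403 + 0.646127 = 0.665530.
Flux = S₀ · cos θ_z = 1361 × 0.665530 = 905.8 W/m².

906 W/m²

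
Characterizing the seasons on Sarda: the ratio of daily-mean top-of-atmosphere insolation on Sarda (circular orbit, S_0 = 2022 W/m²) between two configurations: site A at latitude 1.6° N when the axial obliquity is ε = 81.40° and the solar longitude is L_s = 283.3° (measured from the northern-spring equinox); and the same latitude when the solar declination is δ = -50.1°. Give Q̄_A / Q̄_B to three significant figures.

Q̄_A / Q̄_B ≈ 0.380

— Configuration A (ϕ=+1.6°):
Solar declination: sin δ = sin ε · sin L_s = sin 81.40° × sin 283.3° = -0.96224, so δ = -74.204°.
cos h₀ = −tan(+1.6°) tan(-74.204°) = 0.0987, h₀ = 1.4719 rad.
Bracket: h₀ sin ϕ sin δ + cos ϕ cos δ sin h₀ = 1.4719×0.02792×-0.96224 + 0.99961×0.27221×0.99511 = -0.039544 + 0.270773 = 0.231229.
Q̄ = (S_0/π) × [bracket] = (2022/π) × 0.231229 = 148.82 W/m².
— Configuration B (ϕ=+1.6°):
cos h₀ = −tan(+1.6°) tan(-50.100°) = 0.0334, h₀ = 1.5374 rad.
Bracket: h₀ sin ϕ sin δ + cos ϕ cos δ sin h₀ = 1.5374×0.02792×-0.76717 + 0.99961×0.64145×0.99944 = -0.032930 + 0.640841 = 0.607911.
Q̄ = (S_0/π) × [bracket] = (2022/π) × 0.607911 = 391.27 W/m².
Ratio Q̄_A / Q̄_B = 148.82 / 391.27 = 0.3804.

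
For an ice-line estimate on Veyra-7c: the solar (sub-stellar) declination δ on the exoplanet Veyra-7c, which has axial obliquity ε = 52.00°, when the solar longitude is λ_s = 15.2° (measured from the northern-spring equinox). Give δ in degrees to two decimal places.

δ = +11.92°

sin δ = sin ε · sin λ_s = sin 52.00° × sin 15.2° = 0.206608.
δ = arcsin(0.206608) = +11.92°.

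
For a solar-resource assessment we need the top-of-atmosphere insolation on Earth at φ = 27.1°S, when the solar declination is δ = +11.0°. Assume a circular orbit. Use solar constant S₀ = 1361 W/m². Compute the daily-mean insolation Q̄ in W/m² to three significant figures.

cos H₀ = −tan(-27.1°) tan(+11.000°) = 0.0995, H₀ = 1.4712 rad.
Bracket: H₀ sin φ sin δ + cos φ cos δ sin H₀ = 1.4712×-0.45554×0.19081 + 0.89021×0.98163×0.99504 = -0.127879 + 0.869523 = 0.741644.
Q̄ = (S₀/π) × [bracket] = (1361/π) × 0.741644 = 321.3 W/m².

Q̄ ≈ 321 W/m²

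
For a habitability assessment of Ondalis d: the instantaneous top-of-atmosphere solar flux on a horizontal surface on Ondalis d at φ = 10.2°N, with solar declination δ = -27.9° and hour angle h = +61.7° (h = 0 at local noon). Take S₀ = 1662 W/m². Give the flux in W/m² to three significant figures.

548 W/m²

cos θ_z = sin φ sin δ + cos φ cos δ cos h = -0.082863 + 0.412361 = 0.329498.
Flux = S₀ · cos θ_z = 1662 × 0.329498 = 547.6 W/m².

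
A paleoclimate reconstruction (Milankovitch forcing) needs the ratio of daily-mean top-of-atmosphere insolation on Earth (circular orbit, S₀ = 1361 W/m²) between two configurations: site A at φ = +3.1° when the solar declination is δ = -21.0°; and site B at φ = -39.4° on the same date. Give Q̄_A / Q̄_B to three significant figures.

Q̄_A / Q̄_B ≈ 0.809

— Configuration A (φ=+3.1°):
cos H₀ = −tan(+3.1°) tan(-21.000°) = 0.0208, H₀ = 1.5500 rad.
Bracket: H₀ sin φ sin δ + cos φ cos δ sin H₀ = 1.5500×0.05408×-0.35837 + 0.99854×0.93358×0.99978 = -0.030040 + 0.932012 = 0.901972.
Q̄ = (S₀/π) × [bracket] = (1361/π) × 0.901972 = 390.75 W/m².
— Configuration B (φ=-39.4°):
cos H₀ = −tan(-39.4°) tan(-21.000°) = -0.3153, H₀ = 1.8916 rad.
Bracket: H₀ sin φ sin δ + cos φ cos δ sin H₀ = 1.8916×-0.63473×-0.35837 + 0.77273×0.93358×0.94899 = 0.430279 + 0.684606 = 1.114885.
Q̄ = (S₀/π) × [bracket] = (1361/π) × 1.114885 = 482.99 W/m².
Ratio Q̄_A / Q̄_B = 390.75 / 482.99 = 0.8090.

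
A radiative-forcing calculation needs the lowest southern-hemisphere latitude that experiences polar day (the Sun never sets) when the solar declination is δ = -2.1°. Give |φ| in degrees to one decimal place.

Polar day requires cos H₀ = −tan φ tan δ ≤ −1, i.e. tan φ tan δ ≥ 1.
The boundary is |tan φ| · |tan δ| = 1, so |φ| = 90° − |δ| = 90° − 2.1° = 87.9° in the southern hemisphere.

|φ| = 87.9°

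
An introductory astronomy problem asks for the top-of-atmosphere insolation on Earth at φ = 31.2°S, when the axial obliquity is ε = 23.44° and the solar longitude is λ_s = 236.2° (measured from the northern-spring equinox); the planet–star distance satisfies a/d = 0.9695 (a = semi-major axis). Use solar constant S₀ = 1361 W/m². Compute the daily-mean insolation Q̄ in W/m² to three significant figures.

Solar declination: sin δ = sin ε · sin λ_s = sin 23.44° × sin 236.2° = -0.33056, so δ = -19.303°.
cos H₀ = −tan(-31.2°) tan(-19.303°) = -0.2121, H₀ = 1.7845 rad.
Bracket: H₀ sin φ sin δ + cos φ cos δ sin H₀ = 1.7845×-0.51803×-0.33056 + 0.85536×0.94379×0.97724 = 0.305578 + 0.788907 = 1.094485.
Inverse-square distance factor (a/d)² = 0.9695² = 0.939930.
Q̄ = (S₀/π) × 0.939930 × [bracket] = (1361/π) × 0.939930 × 1.094485 = 445.7 W/m².

Q̄ ≈ 446 W/m²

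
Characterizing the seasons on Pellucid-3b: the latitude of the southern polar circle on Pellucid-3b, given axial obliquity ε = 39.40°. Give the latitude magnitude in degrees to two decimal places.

The polar circle is the lowest latitude that experiences at least one full rotation of continuous darkness at the northern-summer solstice; it lies at |φ| = 90° − ε = 90° − 39.40° = 50.60°.

50.60°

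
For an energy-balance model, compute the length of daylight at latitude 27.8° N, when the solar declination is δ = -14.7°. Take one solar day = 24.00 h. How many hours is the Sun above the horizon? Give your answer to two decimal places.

cos H₀ = −tan φ · tan δ = −tan(+27.8°) × tan(-14.700°) = 0.1383, so H₀ = 1.4320 rad = 82.05°.
Daylight = 2H₀/(2π) × 24.00 h = (1.4320/π) × 24.00 = 10.94 h.

10.94 h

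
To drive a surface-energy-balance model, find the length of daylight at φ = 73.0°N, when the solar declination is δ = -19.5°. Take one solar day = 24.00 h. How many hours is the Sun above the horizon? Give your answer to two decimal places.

0.00 h

cos H₀ = −tan φ · tan δ = 1.1583 ≥ 1, so the Sun never rises (polar night) and H₀ = 0.
Daylight = 2H₀/(2π) × 24.00 h = (0.0000/π) × 24.00 = 0.00 h.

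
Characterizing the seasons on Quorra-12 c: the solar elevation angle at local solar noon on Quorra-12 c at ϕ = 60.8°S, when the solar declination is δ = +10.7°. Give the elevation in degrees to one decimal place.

At local noon the hour angle is zero, so the zenith angle equals |ϕ − δ| = |-60.8° − (+10.700°)| = 71.500°.
Elevation = 90° − 71.500° = 18.5°.

18.5°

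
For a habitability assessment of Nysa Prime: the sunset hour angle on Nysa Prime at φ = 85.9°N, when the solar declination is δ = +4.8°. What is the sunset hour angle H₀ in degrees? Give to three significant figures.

H₀ = 180°

Sunrise equation: cos H₀ = −tan φ · tan δ = -1.1715 ≤ −1, so the host star never sets (polar day) and H₀ = π.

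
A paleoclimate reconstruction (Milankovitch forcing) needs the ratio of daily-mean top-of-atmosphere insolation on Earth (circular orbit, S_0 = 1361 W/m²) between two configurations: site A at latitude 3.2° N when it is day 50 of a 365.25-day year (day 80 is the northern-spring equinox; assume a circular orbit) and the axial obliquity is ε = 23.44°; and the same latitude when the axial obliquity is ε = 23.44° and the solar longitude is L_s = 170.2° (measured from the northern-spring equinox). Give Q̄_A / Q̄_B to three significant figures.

Q̄_A / Q̄_B ≈ 0.960

— Configuration A (ϕ=+3.2°):
Solar longitude: L_s = 360° × (50 − 80)/365.25 = -29.569°, i.e. -29.569° + 360° = 330.431°.
sin δ = sin 23.44° × sin 330.431° = -0.19630, so δ = -11.320°.
cos h₀ = −tan(+3.2°) tan(-11.320°) = 0.0112, h₀ = 1.5596 rad.
Bracket: h₀ sin ϕ sin δ + cos ϕ cos δ sin h₀ = 1.5596×0.05582×-0.19630 + 0.99844×0.98054×0.99994 = -0.017089 + 0.978952 = 0.961863.
Q̄ = (S_0/π) × [bracket] = (1361/π) × 0.961863 = 416.70 W/m².
— Configuration B (ϕ=+3.2°):
Solar declination: sin δ = sin ε · sin L_s = sin 23.44° × sin 170.2° = 0.06771, so δ = +3.882°.
cos h₀ = −tan(+3.2°) tan(+3.882°) = -0.0038, h₀ = 1.5746 rad.
Bracket: h₀ sin ϕ sin δ + cos ϕ cos δ sin h₀ = 1.5746×0.05582×0.06771 + 0.99844×0.99771×0.99999 = 0.005951 + 0.996144 = 1.002095.
Q̄ = (S_0/π) × [bracket] = (1361/π) × 1.002095 = 434.13 W/m².
Ratio Q̄_A / Q̄_B = 416.70 / 434.13 = 0.9599.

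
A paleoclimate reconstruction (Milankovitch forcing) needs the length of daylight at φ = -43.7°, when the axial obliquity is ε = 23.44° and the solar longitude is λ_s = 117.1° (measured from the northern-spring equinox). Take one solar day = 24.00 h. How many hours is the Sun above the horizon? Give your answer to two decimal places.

Solar declination: sin δ = sin ε · sin λ_s = sin 23.44° × sin 117.1° = 0.35412, so δ = +20.739°.
cos H₀ = −tan φ · tan δ = −tan(-43.7°) × tan(+20.739°) = 0.3618, so H₀ = 1.2005 rad = 68.79°.
Daylight = 2H₀/(2π) × 24.00 h = (1.2005/π) × 24.00 = 9.17 h.

9.17 h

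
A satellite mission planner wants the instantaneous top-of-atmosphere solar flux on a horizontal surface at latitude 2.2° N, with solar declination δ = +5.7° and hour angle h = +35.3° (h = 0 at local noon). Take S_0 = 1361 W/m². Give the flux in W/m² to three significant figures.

cos θ_z = sin ϕ sin δ + cos ϕ cos δ cos h = 0.003813 + 0.811504 = 0.815317.
Flux = S_0 · cos θ_z = 1361 × 0.815317 = 1110 W/m².

1.11e+03 W/m²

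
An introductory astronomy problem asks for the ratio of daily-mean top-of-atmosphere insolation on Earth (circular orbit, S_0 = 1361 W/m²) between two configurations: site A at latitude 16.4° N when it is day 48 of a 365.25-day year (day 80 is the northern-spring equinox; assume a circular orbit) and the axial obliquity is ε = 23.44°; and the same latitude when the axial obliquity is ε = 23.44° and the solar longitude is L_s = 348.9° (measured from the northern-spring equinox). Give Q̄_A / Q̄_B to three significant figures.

Q̄_A / Q̄_B ≈ 0.919

— Configuration A (ϕ=+16.4°):
Solar longitude: L_s = 360° × (48 − 80)/365.25 = -31.540°, i.e. -31.540° + 360° = 328.460°.
sin δ = sin 23.44° × sin 328.460° = -0.20808, so δ = -12.010°.
cos h₀ = −tan(+16.4°) tan(-12.010°) = 0.0626, h₀ = 1.5081 rad.
Bracket: h₀ sin ϕ sin δ + cos ϕ cos δ sin h₀ = 1.5081×0.28234×-0.20808 + 0.95931×0.97811×0.99804 = -0.088600 + 0.936472 = 0.847872.
Q̄ = (S_0/π) × [bracket] = (1361/π) × 0.847872 = 367.31 W/m².
— Configuration B (ϕ=+16.4°):
Solar declination: sin δ = sin ε · sin L_s = sin 23.44° × sin 348.9° = -0.07658, so δ = -4.392°.
cos h₀ = −tan(+16.4°) tan(-4.392°) = 0.0226, h₀ = 1.5482 rad.
Bracket: h₀ sin ϕ sin δ + cos ϕ cos δ sin h₀ = 1.5482×0.28234×-0.07658 + 0.95931×0.99706×0.99974 = -0.033475 + 0.956241 = 0.922766.
Q̄ = (S_0/π) × [bracket] = (1361/π) × 0.922766 = 399.76 W/m².
Ratio Q̄_A / Q̄_B = 367.31 / 399.76 = 0.9188.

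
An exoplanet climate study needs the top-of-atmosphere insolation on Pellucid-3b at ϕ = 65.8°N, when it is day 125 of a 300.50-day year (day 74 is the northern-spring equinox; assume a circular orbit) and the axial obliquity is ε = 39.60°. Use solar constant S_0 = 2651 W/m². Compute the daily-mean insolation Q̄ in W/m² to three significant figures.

Solar longitude: L_s = 360° × (125 − 74)/300.50 = 61.098°.
sin δ = sin 39.60° × sin 61.098° = 0.55803, so δ = +33.920°.
cos h₀ = −tan(+65.8°) tan(+33.920°) = -1.4963 ≤ −1 ⇒ polar day, h₀ = π.
Bracket: h₀ sin ϕ sin δ + cos ϕ cos δ sin h₀ = 3.1416×0.91212×0.55803 + 0.40992×0.82982×0.00000 = 1.599044 + 0.000000 = 1.599044.
Q̄ = (S_0/π) × [bracket] = (2651/π) × 1.599044 = 1349 W/m².

Q̄ ≈ 1.35e+03 W/m²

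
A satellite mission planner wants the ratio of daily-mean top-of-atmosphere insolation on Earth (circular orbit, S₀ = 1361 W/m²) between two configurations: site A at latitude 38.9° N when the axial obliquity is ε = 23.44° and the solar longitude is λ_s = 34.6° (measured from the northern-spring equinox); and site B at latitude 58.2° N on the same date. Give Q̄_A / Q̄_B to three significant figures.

Q̄_A / Q̄_B ≈ 1.17

— Configuration A (φ=+38.9°):
Solar declination: sin δ = sin ε · sin λ_s = sin 23.44° × sin 34.6° = 0.22588, so δ = +13.055°.
cos H₀ = −tan(+38.9°) tan(+13.055°) = -0.1871, H₀ = 1.7590 rad.
Bracket: H₀ sin φ sin δ + cos φ cos δ sin H₀ = 1.7590×0.62796×0.22588 + 0.77824×0.97415×0.98234 = 0.249503 + 0.744734 = 0.994237.
Q̄ = (S₀/π) × [bracket] = (1361/π) × 0.994237 = 430.72 W/m².
— Configuration B (φ=+58.2°):
cos H₀ = −tan(+58.2°) tan(+13.055°) = -0.3740, H₀ = 1.9541 rad.
Bracket: H₀ sin φ sin δ + cos φ cos δ sin H₀ = 1.9541×0.84989×0.22588 + 0.52696×0.97415×0.92744 = 0.375135 + 0.476090 = 0.851225.
Q̄ = (S₀/π) × [bracket] = (1361/π) × 0.851225 = 368.77 W/m².
Ratio Q̄_A / Q̄_B = 430.72 / 368.77 = 1.168.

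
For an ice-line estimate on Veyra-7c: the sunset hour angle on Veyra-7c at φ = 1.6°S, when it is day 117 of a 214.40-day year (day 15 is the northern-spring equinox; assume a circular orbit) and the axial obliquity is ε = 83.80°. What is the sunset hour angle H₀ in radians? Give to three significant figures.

H₀ = 1.57 rad

Solar longitude: λ_s = 360° × (117 − 15)/214.40 = 171.269°.
sin δ = sin 83.80° × sin 171.269° = 0.15091, so δ = +8.680°.
cos H₀ = −tan φ · tan δ = −tan(-1.6°) × tan(+8.680°) = 0.0043, so H₀ = 1.5665 rad = 89.76°.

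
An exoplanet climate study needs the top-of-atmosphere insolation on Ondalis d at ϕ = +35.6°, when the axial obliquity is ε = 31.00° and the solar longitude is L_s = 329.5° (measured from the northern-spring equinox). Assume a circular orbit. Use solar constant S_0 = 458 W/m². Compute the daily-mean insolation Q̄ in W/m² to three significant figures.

Solar declination: sin δ = sin ε · sin L_s = sin 31.00° × sin 329.5° = -0.26140, so δ = -15.153°.
cos h₀ = −tan(+35.6°) tan(-15.153°) = 0.1939, h₀ = 1.3757 rad.
Bracket: h₀ sin ϕ sin δ + cos ϕ cos δ sin h₀ = 1.3757×0.58212×-0.26140 + 0.81310×0.96523×0.98102 = -0.209335 + 0.769932 = 0.560597.
Q̄ = (S_0/π) × [bracket] = (458/π) × 0.560597 = 81.73 W/m².

Q̄ ≈ 81.7 W/m²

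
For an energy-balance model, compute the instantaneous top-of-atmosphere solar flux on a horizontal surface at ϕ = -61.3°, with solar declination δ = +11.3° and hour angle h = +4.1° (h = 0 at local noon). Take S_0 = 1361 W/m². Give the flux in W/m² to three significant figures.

cos θ_z = sin ϕ sin δ + cos ϕ cos δ cos h = -0.171873 + 0.469709 = 0.297836.
Flux = S_0 · cos θ_z = 1361 × 0.297836 = 405.4 W/m².

405 W/m²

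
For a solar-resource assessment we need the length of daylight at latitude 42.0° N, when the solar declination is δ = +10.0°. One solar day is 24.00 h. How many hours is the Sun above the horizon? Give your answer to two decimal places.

cos h₀ = −tan ϕ · tan δ = −tan(+42.0°) × tan(+10.000°) = -0.1588, so h₀ = 1.7302 rad = 99.14°.
Daylight = 2h₀/(2π) × 24.00 h = (1.7302/π) × 24.00 = 13.22 h.

13.22 h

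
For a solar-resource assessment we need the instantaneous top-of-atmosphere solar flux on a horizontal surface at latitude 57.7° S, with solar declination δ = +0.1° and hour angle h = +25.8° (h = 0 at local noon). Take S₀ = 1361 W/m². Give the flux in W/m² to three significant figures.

cos θ_z = sin φ sin δ + cos φ cos δ cos h = -0.001475 + 0.481087 = 0.479612.
Flux = S₀ · cos θ_z = 1361 × 0.479612 = 652.8 W/m².

653 W/m²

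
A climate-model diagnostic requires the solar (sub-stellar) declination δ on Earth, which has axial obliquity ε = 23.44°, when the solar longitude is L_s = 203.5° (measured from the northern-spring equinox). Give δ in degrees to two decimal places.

δ = -9.13°

sin δ = sin ε · sin L_s = sin 23.44° × sin 203.5° = -0.158618.
δ = arcsin(-0.158618) = -9.13°.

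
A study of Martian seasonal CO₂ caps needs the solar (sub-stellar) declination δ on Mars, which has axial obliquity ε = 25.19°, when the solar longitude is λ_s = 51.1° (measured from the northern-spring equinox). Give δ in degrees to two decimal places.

δ = +19.34°

sin δ = sin ε · sin λ_s = sin 25.19° × sin 51.1° = 0.331237.
δ = arcsin(0.331237) = +19.34°.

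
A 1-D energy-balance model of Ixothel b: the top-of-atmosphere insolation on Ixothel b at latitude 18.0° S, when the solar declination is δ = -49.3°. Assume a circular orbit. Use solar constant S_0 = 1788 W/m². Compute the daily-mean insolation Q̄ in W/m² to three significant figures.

cos h₀ = −tan(-18.0°) tan(-49.300°) = -0.3778, h₀ = 1.9582 rad.
Bracket: h₀ sin ϕ sin δ + cos ϕ cos δ sin h₀ = 1.9582×-0.30902×-0.75813 + 0.95106×0.65210×0.92591 = 0.458762 + 0.574237 = 1.032999.
Q̄ = (S_0/π) × [bracket] = (1788/π) × 1.032999 = 587.9 W/m².

Q̄ ≈ 588 W/m²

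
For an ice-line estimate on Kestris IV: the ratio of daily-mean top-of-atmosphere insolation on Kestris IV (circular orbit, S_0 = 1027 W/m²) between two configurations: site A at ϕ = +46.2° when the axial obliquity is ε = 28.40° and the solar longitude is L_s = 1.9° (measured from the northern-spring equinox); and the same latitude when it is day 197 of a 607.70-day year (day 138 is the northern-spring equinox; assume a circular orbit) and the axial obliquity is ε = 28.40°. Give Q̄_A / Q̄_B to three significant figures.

Q̄_A / Q̄_B ≈ 0.707

— Configuration A (ϕ=+46.2°):
Solar declination: sin δ = sin ε · sin L_s = sin 28.40° × sin 1.9° = 0.01577, so δ = +0.904°.
cos h₀ = −tan(+46.2°) tan(+0.904°) = -0.0164, h₀ = 1.5872 rad.
Bracket: h₀ sin ϕ sin δ + cos ϕ cos δ sin h₀ = 1.5872×0.72176×0.01577 + 0.69214×0.99988×0.99986 = 0.018066 + 0.691960 = 0.710026.
Q̄ = (S_0/π) × [bracket] = (1027/π) × 0.710026 = 232.11 W/m².
— Configuration B (ϕ=+46.2°):
Solar longitude: L_s = 360° × (197 − 138)/607.70 = 34.951°.
sin δ = sin 28.40° × sin 34.951° = 0.27248, so δ = +15.812°.
cos h₀ = −tan(+46.2°) tan(+15.812°) = -0.2953, h₀ = 1.8706 rad.
Bracket: h₀ sin ϕ sin δ + cos ϕ cos δ sin h₀ = 1.8706×0.72176×0.27248 + 0.69214×0.96216×0.95540 = 0.367882 + 0.636248 = 1.004130.
Q̄ = (S_0/π) × [bracket] = (1027/π) × 1.004130 = 328.25 W/m².
Ratio Q̄_A / Q̄_B = 232.11 / 328.25 = 0.7071.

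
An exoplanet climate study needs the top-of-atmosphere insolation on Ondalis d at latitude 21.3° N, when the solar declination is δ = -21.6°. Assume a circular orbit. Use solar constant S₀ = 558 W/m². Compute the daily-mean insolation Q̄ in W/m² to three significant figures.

cos H₀ = −tan(+21.3°) tan(-21.600°) = 0.1544, H₀ = 1.4158 rad.
Bracket: H₀ sin φ sin δ + cos φ cos δ sin H₀ = 1.4158×0.36325×-0.36812 + 0.93169×0.92978×0.98801 = -0.189320 + 0.855880 = 0.666560.
Q̄ = (S₀/π) × [bracket] = (558/π) × 0.666560 = 118.4 W/m².

Q̄ ≈ 118 W/m²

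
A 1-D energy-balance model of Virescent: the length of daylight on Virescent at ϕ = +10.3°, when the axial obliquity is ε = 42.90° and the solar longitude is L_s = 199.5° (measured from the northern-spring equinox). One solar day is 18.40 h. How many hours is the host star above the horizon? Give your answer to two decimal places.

Solar declination: sin δ = sin ε · sin L_s = sin 42.90° × sin 199.5° = -0.22723, so δ = -13.134°.
cos h₀ = −tan ϕ · tan δ = −tan(+10.3°) × tan(-13.134°) = 0.0424, so h₀ = 1.5284 rad = 87.57°.
Daylight = 2h₀/(2π) × 18.40 h = (1.5284/π) × 18.40 = 8.95 h.

8.95 h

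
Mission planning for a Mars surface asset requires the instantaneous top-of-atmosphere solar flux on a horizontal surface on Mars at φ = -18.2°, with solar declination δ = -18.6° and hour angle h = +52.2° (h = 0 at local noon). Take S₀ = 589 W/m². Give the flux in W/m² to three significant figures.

384 W/m²

cos θ_z = sin φ sin δ + cos φ cos δ cos h = 0.099622 + 0.551833 = 0.651455.
Flux = S₀ · cos θ_z = 589 × 0.651455 = 383.7 W/m².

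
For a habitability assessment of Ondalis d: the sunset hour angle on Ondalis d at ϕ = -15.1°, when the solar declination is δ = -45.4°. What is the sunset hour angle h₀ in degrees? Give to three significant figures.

cos h₀ = −tan ϕ · tan δ = −tan(-15.1°) × tan(-45.400°) = -0.2736, so h₀ = 1.8479 rad = 105.88°.

h₀ = 106°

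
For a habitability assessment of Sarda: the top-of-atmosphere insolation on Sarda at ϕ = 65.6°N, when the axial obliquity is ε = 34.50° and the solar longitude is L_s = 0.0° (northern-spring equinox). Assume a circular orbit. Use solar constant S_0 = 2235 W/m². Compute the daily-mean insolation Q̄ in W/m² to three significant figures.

Q̄ ≈ 294 W/m²

Solar declination: sin δ = sin ε · sin L_s = sin 34.50° × sin 0.0° = 0.00000, so δ = +0.000°.
cos h₀ = −tan(+65.6°) tan(+0.000°) = -0.0000, h₀ = 1.5708 rad.
Bracket: h₀ sin ϕ sin δ + cos ϕ cos δ sin h₀ = 1.5708×0.91068×0.00000 + 0.41310×1.00000×1.00000 = 0.000000 + 0.413100 = 0.413100.
Q̄ = (S_0/π) × [bracket] = (2235/π) × 0.413100 = 293.9 W/m².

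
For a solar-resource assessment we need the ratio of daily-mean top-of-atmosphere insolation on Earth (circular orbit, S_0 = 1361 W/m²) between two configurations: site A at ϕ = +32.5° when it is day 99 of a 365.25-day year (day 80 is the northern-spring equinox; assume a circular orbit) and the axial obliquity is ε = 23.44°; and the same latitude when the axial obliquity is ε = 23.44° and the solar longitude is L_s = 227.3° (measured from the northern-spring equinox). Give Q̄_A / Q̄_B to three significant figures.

Q̄_A / Q̄_B ≈ 1.65

— Configuration A (ϕ=+32.5°):
Solar longitude: L_s = 360° × (99 − 80)/365.25 = 18.727°.
sin δ = sin 23.44° × sin 18.727° = 0.12771, so δ = +7.337°.
cos h₀ = −tan(+32.5°) tan(+7.337°) = -0.0820, h₀ = 1.6529 rad.
Bracket: h₀ sin ϕ sin δ + cos ϕ cos δ sin h₀ = 1.6529×0.53730×0.12771 + 0.84339×0.99181×0.99663 = 0.113420 + 0.833664 = 0.947084.
Q̄ = (S_0/π) × [bracket] = (1361/π) × 0.947084 = 410.30 W/m².
— Configuration B (ϕ=+32.5°):
Solar declination: sin δ = sin ε · sin L_s = sin 23.44° × sin 227.3° = -0.29234, so δ = -16.998°.
cos h₀ = −tan(+32.5°) tan(-16.998°) = 0.1947, h₀ = 1.3748 rad.
Bracket: h₀ sin ϕ sin δ + cos ϕ cos δ sin h₀ = 1.3748×0.53730×-0.29234 + 0.84339×0.95631×0.98085 = -0.215946 + 0.791097 = 0.575151.
Q̄ = (S_0/π) × [bracket] = (1361/π) × 0.575151 = 249.17 W/m².
Ratio Q̄_A / Q̄_B = 410.30 / 249.17 = 1.647.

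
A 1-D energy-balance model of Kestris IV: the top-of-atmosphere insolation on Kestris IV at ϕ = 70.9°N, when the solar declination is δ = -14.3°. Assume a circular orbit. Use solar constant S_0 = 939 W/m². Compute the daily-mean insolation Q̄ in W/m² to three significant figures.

cos h₀ = −tan(+70.9°) tan(-14.300°) = 0.7361, h₀ = 0.7435 rad.
Bracket: h₀ sin ϕ sin δ + cos ϕ cos δ sin h₀ = 0.7435×0.94495×-0.24700 + 0.32722×0.96902×0.67687 = -0.173535 + 0.214624 = 0.041089.
Q̄ = (S_0/π) × [bracket] = (939/π) × 0.041089 = 12.28 W/m².

Q̄ ≈ 12.3 W/m²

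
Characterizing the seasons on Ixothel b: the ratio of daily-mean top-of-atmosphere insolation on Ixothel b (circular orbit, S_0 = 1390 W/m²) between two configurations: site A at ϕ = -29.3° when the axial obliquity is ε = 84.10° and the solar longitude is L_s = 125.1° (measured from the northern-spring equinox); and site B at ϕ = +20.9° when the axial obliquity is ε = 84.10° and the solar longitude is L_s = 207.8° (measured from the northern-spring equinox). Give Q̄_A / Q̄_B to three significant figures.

— Configuration A (ϕ=-29.3°):
Solar declination: sin δ = sin ε · sin L_s = sin 84.10° × sin 125.1° = 0.81382, so δ = +54.470°.
cos h₀ = −tan(-29.3°) tan(+54.470°) = 0.7859, h₀ = 0.6667 rad.
Bracket: h₀ sin ϕ sin δ + cos ϕ cos δ sin h₀ = 0.6667×-0.48938×0.81382 + 0.87207×0.58112×0.61838 = -0.265525 + 0.313381 = 0.047856.
Q̄ = (S_0/π) × [bracket] = (1390/π) × 0.047856 = 21.174 W/m².
— Configuration B (ϕ=+20.9°):
Solar declination: sin δ = sin ε · sin L_s = sin 84.10° × sin 207.8° = -0.46392, so δ = -27.640°.
cos h₀ = −tan(+20.9°) tan(-27.640°) = 0.2000, h₀ = 1.3695 rad.
Bracket: h₀ sin ϕ sin δ + cos ϕ cos δ sin h₀ = 1.3695×0.35674×-0.46392 + 0.93420×0.88588×0.97980 = -0.226651 + 0.810872 = 0.584221.
Q̄ = (S_0/π) × [bracket] = (1390/π) × 0.584221 = 258.49 W/m².
Ratio Q̄_A / Q̄_B = 21.174 / 258.49 = 0.08191.

Q̄_A / Q̄_B ≈ 0.0819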